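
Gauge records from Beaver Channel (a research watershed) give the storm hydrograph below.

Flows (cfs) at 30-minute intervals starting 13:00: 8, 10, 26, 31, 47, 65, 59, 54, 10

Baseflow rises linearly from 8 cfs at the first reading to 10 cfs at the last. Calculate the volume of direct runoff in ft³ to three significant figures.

V ≈ 4.12 × 10^5 ft³

Direct-runoff ordinates (Q − Q_b): 0.00, 1.75, 17.50, 22.25, 38.00, 55.75, 49.50, 44.25, 0.00 cfs.
ΣQ_DR = 229.0 cfs.
With Δt = 0.5 h = 1800 s, V = ΣQ_DR · Δt = 229.0 × 1800 = 4.12 × 10^5 ft³.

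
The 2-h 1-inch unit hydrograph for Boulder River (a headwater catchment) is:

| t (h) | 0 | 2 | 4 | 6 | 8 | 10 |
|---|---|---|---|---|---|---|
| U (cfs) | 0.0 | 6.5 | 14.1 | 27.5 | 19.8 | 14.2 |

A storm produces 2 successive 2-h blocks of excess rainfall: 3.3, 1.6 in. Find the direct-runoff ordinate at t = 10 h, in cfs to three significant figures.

By discrete convolution, Q_j = Σ (P_i / 1 in) · U_{j−i}.
At t = 10 h (j=5): Q = (3.3/1)·14.2 + (1.6/1)·19.8 = 78.5 cfs.

Q ≈ 78.5 cfs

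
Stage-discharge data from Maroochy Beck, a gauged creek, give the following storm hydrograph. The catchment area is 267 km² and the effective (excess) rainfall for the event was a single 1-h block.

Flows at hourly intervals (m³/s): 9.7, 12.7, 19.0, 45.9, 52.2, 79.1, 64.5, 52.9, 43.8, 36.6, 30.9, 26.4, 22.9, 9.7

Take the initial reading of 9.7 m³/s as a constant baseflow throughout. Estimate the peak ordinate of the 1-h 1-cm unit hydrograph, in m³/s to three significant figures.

Direct runoff: 0.0, 3.0, 9.3, 36.2, 42.5, 69.4, 54.8, 43.2, 34.1, 26.9, 21.2, 16.7, 13.2, 0.0 m³/s; ΣQ_DR = 370.5 m³/s, peak = 69.4 m³/s.
Runoff depth d = ΣQ_DR·Δt / A = 370.5 × 3600 / (267 km²) = 4.996 mm.
The 1-cm UH is the DRH scaled by (10 mm)/d, so U_p = 69.4 × 10/4.996 = 139 m³/s.

U_p ≈ 139 m³/s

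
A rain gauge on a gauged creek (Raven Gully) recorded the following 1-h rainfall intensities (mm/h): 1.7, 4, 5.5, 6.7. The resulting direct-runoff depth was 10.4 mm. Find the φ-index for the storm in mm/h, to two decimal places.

Only the 3 blocks with intensity above φ contribute runoff: 4, 5.5, 6.7 mm/h.
Σ(I−φ)·Δt = d  ⇒  (4+5.5+6.7 − 3φ)·1 = 10.4
φ = (16.20 − 10.4/1) / 3 = 1.93 mm/h.

φ ≈ 1.93 mm/h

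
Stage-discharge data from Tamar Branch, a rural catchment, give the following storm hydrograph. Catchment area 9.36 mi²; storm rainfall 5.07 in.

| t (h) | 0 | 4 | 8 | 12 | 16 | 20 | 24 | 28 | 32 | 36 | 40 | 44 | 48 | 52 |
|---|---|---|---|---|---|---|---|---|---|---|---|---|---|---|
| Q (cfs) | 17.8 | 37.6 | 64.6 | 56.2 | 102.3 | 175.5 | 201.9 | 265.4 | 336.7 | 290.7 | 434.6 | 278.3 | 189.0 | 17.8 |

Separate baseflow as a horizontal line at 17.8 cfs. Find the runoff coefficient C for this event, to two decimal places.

C ≈ 0.29

ΣQ_DR = 2219 cfs; V = ΣQ_DR·Δt = 3.196 × 10^7 ft³.
Runoff depth d = V / A = 1.470 in.
C = d / P = 1.470 / 5.07 = 0.29.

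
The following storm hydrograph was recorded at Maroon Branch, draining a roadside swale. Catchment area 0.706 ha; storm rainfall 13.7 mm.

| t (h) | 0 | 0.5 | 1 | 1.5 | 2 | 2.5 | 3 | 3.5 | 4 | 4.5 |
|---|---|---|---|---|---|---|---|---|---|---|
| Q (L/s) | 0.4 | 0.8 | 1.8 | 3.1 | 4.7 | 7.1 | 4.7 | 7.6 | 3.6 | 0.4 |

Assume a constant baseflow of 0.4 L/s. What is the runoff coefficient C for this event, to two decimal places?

C ≈ 0.56

ΣQ_DR = 30.20 L/s; V = ΣQ_DR·Δt = 54360 L.
Runoff depth d = V / A = 7.700 mm.
C = d / P = 7.700 / 13.7 = 0.56.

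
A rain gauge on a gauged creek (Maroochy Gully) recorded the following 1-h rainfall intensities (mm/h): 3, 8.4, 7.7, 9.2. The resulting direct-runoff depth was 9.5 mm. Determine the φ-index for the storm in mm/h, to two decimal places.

φ ≈ 5.27 mm/h

Only the 3 blocks with intensity above φ contribute runoff: 8.4, 7.7, 9.2 mm/h.
Σ(I−φ)·Δt = d  ⇒  (8.4+7.7+9.2 − 3φ)·1 = 9.5
φ = (25.30 − 9.5/1) / 3 = 5.27 mm/h.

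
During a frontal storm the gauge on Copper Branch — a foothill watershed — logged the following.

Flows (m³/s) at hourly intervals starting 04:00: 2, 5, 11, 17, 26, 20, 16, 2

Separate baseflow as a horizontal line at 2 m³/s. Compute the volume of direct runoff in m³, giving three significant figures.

Direct-runoff ordinates (Q − Q_b): 0.0, 3.0, 9.0, 15.0, 24.0, 18.0, 14.0, 0.0 m³/s.
ΣQ_DR = 83.00 m³/s.
With Δt = 1 h = 3600 s, V = ΣQ_DR · Δt = 83.00 × 3600 = 2.99 × 10^5 m³.

V ≈ 2.99 × 10^5 m³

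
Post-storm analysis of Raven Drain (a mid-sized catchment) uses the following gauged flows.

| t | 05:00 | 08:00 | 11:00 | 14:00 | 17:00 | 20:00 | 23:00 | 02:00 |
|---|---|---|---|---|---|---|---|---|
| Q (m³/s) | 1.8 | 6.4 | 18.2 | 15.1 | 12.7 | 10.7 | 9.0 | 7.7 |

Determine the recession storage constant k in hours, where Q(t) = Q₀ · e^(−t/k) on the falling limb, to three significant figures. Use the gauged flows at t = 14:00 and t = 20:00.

k ≈ 17.4 h

On the falling limb, Q drops from 15.1 to 10.7 m³/s between t = 14:00 and t = 20:00 (Δt = 6 h).
k = −Δt / ln(Q₂/Q₁) = −6 / ln(10.7/15.1) = 17.4 h.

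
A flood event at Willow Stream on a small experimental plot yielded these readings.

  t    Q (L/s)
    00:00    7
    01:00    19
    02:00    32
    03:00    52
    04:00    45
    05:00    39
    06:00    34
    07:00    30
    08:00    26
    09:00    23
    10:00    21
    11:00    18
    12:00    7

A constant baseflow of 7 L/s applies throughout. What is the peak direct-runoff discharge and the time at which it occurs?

Subtracting baseflow gives direct-runoff ordinates: 0.0, 12.0, 25.0, 45.0, 38.0, 32.0, 27.0, 23.0, 19.0, 16.0, 14.0, 11.0, 0.0 L/s.
The maximum is 45.0 L/s, occurring at the reading for t = 03:00.

Q_p = 45.0 L/s at t = 03:00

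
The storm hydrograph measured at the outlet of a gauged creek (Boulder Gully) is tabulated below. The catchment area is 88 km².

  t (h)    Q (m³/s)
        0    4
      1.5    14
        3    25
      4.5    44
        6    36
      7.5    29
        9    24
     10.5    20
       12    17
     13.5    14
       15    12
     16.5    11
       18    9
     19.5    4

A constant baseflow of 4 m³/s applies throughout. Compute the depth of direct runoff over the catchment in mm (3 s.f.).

Direct runoff: 0.0, 10.0, 21.0, 40.0, 32.0, 25.0, 20.0, 16.0, 13.0, 10.0, 8.0, 7.0, 5.0, 0.0 m³/s; ΣQ_DR = 207.0 m³/s.
V = ΣQ_DR · Δt = 207.0 × 5400 s = 1.118 × 10^6 m³.
Over A = 88 km², depth = V / A = 12.7 mm.

d ≈ 12.7 mm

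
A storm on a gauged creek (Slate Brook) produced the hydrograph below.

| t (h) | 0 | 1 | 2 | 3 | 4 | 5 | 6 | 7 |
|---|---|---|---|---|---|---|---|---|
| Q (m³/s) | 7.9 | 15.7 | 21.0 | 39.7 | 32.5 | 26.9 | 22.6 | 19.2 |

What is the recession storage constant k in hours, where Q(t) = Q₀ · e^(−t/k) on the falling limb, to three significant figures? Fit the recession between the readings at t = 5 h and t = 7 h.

On the falling limb, Q drops from 26.9 to 19.2 m³/s between t = 5 h and t = 7 h (Δt = 2 h).
k = −Δt / ln(Q₂/Q₁) = −2 / ln(19.2/26.9) = 5.93 h.

k ≈ 5.93 h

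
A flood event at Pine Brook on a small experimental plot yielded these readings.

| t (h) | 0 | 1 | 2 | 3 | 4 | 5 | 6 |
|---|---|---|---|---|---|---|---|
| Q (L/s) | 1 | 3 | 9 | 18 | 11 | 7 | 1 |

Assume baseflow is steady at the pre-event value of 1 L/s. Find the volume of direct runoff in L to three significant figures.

V ≈ 1.55 × 10^5 L

Direct-runoff ordinates (Q − Q_b): 0.0, 2.0, 8.0, 17.0, 10.0, 6.0, 0.0 L/s.
ΣQ_DR = 43.00 L/s.
With Δt = 1 h = 3600 s, V = ΣQ_DR · Δt = 43.00 × 3600 = 1.55 × 10^5 L.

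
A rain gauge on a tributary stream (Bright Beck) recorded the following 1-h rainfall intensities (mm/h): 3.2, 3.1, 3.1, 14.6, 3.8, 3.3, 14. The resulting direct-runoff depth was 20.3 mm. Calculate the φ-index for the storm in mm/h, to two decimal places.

Only the 2 blocks with intensity above φ contribute runoff: 14.6, 14 mm/h.
Σ(I−φ)·Δt = d  ⇒  (14.6+14 − 2φ)·1 = 20.3
φ = (28.60 − 20.3/1) / 2 = 4.15 mm/h.

φ ≈ 4.15 mm/h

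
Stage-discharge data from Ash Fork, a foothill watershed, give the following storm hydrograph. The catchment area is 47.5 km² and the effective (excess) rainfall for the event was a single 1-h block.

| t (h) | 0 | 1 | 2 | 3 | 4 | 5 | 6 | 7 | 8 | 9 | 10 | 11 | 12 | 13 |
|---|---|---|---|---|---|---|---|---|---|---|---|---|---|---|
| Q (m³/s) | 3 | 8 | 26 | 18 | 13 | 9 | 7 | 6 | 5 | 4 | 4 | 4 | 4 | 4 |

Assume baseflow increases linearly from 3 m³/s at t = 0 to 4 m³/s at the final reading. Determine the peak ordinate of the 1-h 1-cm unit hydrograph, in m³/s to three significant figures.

U_p ≈ 45.7 m³/s

Direct runoff: 0.00, 4.92, 22.85, 14.77, 9.69, 5.62, 3.54, 2.46, 1.38, 0.31, 0.23, 0.15, 0.08, 0.00 m³/s; ΣQ_DR = 66.00 m³/s, peak = 22.85 m³/s.
Runoff depth d = ΣQ_DR·Δt / A = 66.00 × 3600 / (47.5 km²) = 5.002 mm.
The 1-cm UH is the DRH scaled by (10 mm)/d, so U_p = 22.85 × 10/5.002 = 45.7 m³/s.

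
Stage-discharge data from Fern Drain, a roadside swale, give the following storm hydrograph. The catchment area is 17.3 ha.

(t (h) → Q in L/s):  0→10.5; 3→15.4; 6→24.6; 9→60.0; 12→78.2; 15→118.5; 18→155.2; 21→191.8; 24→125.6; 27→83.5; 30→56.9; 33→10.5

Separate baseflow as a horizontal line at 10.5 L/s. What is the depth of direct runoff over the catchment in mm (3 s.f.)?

d ≈ 50.2 mm

Direct runoff: 0.0, 4.9, 14.1, 49.5, 67.7, 108.0, 144.7, 181.3, 115.1, 73.0, 46.4, 0.0 L/s; ΣQ_DR = 804.7 L/s.
V = ΣQ_DR · Δt = 804.7 × 10800 s = 8.691 × 10^6 L.
Over A = 17.3 ha, depth = V / A = 50.2 mm.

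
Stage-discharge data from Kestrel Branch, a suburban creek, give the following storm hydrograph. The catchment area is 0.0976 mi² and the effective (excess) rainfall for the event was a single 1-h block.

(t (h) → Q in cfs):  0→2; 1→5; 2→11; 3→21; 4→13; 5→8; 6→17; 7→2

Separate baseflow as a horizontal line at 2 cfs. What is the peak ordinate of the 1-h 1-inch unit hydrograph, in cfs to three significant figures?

Direct runoff: 0.0, 3.0, 9.0, 19.0, 11.0, 6.0, 15.0, 0.0 cfs; ΣQ_DR = 63.00 cfs, peak = 19.0 cfs.
Runoff depth d = ΣQ_DR·Δt / A = 63.00 × 3600 / (0.0976 mi²) = 1.000 in.
The 1-inch UH is the DRH scaled by (1 in)/d, so U_p = 19.0 × 1/1.000 = 19.0 cfs.

U_p ≈ 19.0 cfs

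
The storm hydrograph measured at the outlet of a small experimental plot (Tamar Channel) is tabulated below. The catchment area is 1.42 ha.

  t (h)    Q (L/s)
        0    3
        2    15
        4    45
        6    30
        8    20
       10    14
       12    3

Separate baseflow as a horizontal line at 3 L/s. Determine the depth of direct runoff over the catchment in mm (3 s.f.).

Direct runoff: 0.0, 12.0, 42.0, 27.0, 17.0, 11.0, 0.0 L/s; ΣQ_DR = 109.0 L/s.
V = ΣQ_DR · Δt = 109.0 × 7200 s = 7.848 × 10^5 L.
Over A = 1.42 ha, depth = V / A = 55.3 mm.

d ≈ 55.3 mm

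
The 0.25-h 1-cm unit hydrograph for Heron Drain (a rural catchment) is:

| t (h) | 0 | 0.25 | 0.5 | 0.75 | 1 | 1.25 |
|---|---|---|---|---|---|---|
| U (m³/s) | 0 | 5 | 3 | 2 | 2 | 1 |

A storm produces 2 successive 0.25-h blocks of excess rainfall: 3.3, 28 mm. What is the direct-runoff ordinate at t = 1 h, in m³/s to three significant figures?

Q ≈ 6.26 m³/s

By discrete convolution, Q_j = Σ (P_i / 10 mm) · U_{j−i}.
At t = 1 h (j=4): Q = (3.3/10)·2 + (28/10)·2 = 6.26 m³/s.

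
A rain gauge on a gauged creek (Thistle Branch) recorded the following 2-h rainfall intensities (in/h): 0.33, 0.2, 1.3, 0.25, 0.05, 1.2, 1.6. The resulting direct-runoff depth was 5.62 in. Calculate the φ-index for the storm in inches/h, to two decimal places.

Only the 3 blocks with intensity above φ contribute runoff: 1.3, 1.2, 1.6 in/h.
Σ(I−φ)·Δt = d  ⇒  (1.3+1.2+1.6 − 3φ)·2 = 5.62
φ = (4.100 − 5.62/2) / 3 = 0.43 in/h.

φ ≈ 0.43 in/h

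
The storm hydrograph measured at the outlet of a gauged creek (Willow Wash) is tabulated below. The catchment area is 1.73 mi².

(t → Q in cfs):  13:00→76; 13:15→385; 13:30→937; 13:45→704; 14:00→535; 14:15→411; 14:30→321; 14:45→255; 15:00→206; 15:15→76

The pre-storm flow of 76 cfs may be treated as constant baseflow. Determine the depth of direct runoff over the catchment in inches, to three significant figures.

d ≈ 0.704 in

Direct runoff: 0.0, 309.0, 861.0, 628.0, 459.0, 335.0, 245.0, 179.0, 130.0, 0.0 cfs; ΣQ_DR = 3146 cfs.
V = ΣQ_DR · Δt = 3146 × 900 s = 2.831 × 10^6 ft³.
Over A = 1.73 mi², depth = V / A = 0.704 in.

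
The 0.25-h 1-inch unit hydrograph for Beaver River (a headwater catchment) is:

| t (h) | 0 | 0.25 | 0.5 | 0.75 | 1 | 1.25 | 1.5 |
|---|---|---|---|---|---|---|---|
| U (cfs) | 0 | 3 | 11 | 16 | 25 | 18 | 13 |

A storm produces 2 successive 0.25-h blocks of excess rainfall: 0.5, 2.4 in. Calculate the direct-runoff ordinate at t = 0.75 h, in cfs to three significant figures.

By discrete convolution, Q_j = Σ (P_i / 1 in) · U_{j−i}.
At t = 0.75 h (j=3): Q = (0.5/1)·16 + (2.4/1)·11 = 34.4 cfs.

Q ≈ 34.4 cfs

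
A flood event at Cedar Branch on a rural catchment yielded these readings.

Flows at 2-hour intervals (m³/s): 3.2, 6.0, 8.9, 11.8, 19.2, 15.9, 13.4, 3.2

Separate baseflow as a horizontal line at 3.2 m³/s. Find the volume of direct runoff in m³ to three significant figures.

Direct-runoff ordinates (Q − Q_b): 0.0, 2.8, 5.7, 8.6, 16.0, 12.7, 10.2, 0.0 m³/s.
ΣQ_DR = 56.00 m³/s.
With Δt = 2 h = 7200 s, V = ΣQ_DR · Δt = 56.00 × 7200 = 4.03 × 10^5 m³.

V ≈ 4.03 × 10^5 m³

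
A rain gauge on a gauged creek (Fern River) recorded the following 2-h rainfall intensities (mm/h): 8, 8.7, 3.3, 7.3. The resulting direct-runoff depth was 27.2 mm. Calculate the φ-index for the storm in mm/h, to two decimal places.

Only the 3 blocks with intensity above φ contribute runoff: 8, 8.7, 7.3 mm/h.
Σ(I−φ)·Δt = d  ⇒  (8+8.7+7.3 − 3φ)·2 = 27.2
φ = (24.00 − 27.2/2) / 3 = 3.47 mm/h.

φ ≈ 3.47 mm/h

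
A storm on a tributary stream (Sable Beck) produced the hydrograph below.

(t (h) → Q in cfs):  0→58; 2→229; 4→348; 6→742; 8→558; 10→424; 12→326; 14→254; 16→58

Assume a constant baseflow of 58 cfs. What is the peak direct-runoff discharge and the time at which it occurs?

Subtracting baseflow gives direct-runoff ordinates: 0.0, 171.0, 290.0, 684.0, 500.0, 366.0, 268.0, 196.0, 0.0 cfs.
The maximum is 684.0 cfs, occurring at the reading for t = 6 h.

Q_p = 684.0 cfs at t = 6 h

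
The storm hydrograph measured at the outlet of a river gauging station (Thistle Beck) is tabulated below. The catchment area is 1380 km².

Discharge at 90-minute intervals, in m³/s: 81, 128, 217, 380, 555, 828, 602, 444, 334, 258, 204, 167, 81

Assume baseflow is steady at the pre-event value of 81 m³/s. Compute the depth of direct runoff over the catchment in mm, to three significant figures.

Direct runoff: 0.0, 47.0, 136.0, 299.0, 474.0, 747.0, 521.0, 363.0, 253.0, 177.0, 123.0, 86.0, 0.0 m³/s; ΣQ_DR = 3226 m³/s.
V = ΣQ_DR · Δt = 3226 × 5400 s = 1.742 × 10^7 m³.
Over A = 1380 km², depth = V / A = 12.6 mm.

d ≈ 12.6 mm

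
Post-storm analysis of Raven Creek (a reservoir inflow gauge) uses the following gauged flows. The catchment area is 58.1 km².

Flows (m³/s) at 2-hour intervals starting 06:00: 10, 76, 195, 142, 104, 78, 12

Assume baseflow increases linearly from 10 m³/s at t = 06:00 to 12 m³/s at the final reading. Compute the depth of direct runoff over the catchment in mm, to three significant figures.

d ≈ 66.9 mm

Direct runoff: 0.00, 65.67, 184.33, 131.00, 92.67, 66.33, 0.00 m³/s; ΣQ_DR = 540.0 m³/s.
V = ΣQ_DR · Δt = 540.0 × 7200 s = 3.888 × 10^6 m³.
Over A = 58.1 km², depth = V / A = 66.9 mm.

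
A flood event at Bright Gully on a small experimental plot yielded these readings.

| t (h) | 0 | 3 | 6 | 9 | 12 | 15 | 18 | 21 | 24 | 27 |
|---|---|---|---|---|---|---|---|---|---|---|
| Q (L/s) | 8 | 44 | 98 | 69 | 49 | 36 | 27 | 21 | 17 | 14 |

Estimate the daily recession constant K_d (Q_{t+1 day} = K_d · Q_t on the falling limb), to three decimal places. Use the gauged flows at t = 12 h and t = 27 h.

K_d ≈ 0.135

Between t = 12 h and t = 27 h the flow falls from 49 to 14 L/s over 5×3 h = 15 h.
Per-interval ratio K = (14/49)^(1/5) = 0.7784; K_d = K^(24/3) = 0.135.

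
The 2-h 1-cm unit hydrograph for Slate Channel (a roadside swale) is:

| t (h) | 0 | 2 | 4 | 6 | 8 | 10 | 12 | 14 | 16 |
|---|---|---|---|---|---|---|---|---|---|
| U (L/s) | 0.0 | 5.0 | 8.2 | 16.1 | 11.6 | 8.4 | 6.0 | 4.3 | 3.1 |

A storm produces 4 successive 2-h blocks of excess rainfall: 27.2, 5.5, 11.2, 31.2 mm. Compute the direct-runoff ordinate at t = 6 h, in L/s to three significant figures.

By discrete convolution, Q_j = Σ (P_i / 10 mm) · U_{j−i}.
At t = 6 h (j=3): Q = (27.2/10)·16.1 + (5.5/10)·8.2 + (11.2/10)·5.0 + (31.2/10)·0.0 = 53.9 L/s.

Q ≈ 53.9 L/s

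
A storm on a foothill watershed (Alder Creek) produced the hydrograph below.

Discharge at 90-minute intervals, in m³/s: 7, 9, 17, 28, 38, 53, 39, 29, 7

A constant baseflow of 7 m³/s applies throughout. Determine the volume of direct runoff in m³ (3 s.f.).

Direct-runoff ordinates (Q − Q_b): 0.0, 2.0, 10.0, 21.0, 31.0, 46.0, 32.0, 22.0, 0.0 m³/s.
ΣQ_DR = 164.0 m³/s.
With Δt = 1.5 h = 5400 s, V = ΣQ_DR · Δt = 164.0 × 5400 = 8.86 × 10^5 m³.

V ≈ 8.86 × 10^5 m³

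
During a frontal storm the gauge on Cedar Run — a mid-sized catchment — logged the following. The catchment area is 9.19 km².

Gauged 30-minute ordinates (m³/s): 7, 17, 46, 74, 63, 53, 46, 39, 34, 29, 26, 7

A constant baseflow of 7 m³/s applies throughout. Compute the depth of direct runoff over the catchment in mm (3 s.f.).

Direct runoff: 0.0, 10.0, 39.0, 67.0, 56.0, 46.0, 39.0, 32.0, 27.0, 22.0, 19.0, 0.0 m³/s; ΣQ_DR = 357.0 m³/s.
V = ΣQ_DR · Δt = 357.0 × 1800 s = 6.426 × 10^5 m³.
Over A = 9.19 km², depth = V / A = 69.9 mm.

d ≈ 69.9 mm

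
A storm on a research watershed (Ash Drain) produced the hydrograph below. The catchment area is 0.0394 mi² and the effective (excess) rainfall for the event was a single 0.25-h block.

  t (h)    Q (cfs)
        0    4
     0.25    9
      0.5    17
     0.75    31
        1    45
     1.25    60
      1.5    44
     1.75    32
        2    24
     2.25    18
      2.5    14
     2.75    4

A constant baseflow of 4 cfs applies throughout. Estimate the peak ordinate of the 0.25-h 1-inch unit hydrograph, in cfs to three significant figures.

Direct runoff: 0.0, 5.0, 13.0, 27.0, 41.0, 56.0, 40.0, 28.0, 20.0, 14.0, 10.0, 0.0 cfs; ΣQ_DR = 254.0 cfs, peak = 56.0 cfs.
Runoff depth d = ΣQ_DR·Δt / A = 254.0 × 900 / (0.0394 mi²) = 2.497 in.
The 1-inch UH is the DRH scaled by (1 in)/d, so U_p = 56.0 × 1/2.497 = 22.4 cfs.

U_p ≈ 22.4 cfs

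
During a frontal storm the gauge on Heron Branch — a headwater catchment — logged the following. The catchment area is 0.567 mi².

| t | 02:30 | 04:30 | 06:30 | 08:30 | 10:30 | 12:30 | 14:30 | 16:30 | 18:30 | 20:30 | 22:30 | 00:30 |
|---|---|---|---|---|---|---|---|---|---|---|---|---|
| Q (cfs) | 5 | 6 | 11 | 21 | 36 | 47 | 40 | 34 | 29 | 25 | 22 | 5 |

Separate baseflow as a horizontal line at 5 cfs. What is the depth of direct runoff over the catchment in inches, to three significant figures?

Direct runoff: 0.0, 1.0, 6.0, 16.0, 31.0, 42.0, 35.0, 29.0, 24.0, 20.0, 17.0, 0.0 cfs; ΣQ_DR = 221.0 cfs.
V = ΣQ_DR · Δt = 221.0 × 7200 s = 1.591 × 10^6 ft³.
Over A = 0.567 mi², depth = V / A = 1.21 in.

d ≈ 1.21 in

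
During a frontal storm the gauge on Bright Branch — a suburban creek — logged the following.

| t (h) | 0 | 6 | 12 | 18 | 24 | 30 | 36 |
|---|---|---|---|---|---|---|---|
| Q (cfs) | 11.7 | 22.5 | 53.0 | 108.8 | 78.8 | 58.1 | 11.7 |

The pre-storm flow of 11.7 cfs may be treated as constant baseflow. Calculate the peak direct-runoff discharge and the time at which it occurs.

Q_p = 97.1 cfs at t = 18 h

Subtracting baseflow gives direct-runoff ordinates: 0.0, 10.8, 41.3, 97.1, 67.1, 46.4, 0.0 cfs.
The maximum is 97.1 cfs, occurring at the reading for t = 18 h.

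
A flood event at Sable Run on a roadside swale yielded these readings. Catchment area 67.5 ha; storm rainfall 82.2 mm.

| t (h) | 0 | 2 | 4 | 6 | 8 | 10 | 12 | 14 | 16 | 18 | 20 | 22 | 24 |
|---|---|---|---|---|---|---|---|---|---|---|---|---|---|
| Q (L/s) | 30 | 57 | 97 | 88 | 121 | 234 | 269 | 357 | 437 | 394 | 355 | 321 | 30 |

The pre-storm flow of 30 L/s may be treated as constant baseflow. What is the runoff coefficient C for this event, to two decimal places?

ΣQ_DR = 2400 L/s; V = ΣQ_DR·Δt = 1.728 × 10^7 L.
Runoff depth d = V / A = 25.60 mm.
C = d / P = 25.60 / 82.2 = 0.31.

C ≈ 0.31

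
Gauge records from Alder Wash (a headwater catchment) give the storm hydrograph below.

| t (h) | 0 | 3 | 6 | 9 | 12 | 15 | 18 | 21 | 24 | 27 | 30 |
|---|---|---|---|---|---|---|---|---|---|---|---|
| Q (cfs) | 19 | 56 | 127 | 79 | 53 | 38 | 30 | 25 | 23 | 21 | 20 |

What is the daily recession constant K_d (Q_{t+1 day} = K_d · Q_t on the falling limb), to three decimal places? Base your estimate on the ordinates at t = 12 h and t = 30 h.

Between t = 12 h and t = 30 h the flow falls from 53 to 20 cfs over 6×3 h = 18 h.
Per-interval ratio K = (20/53)^(1/6) = 0.8501; K_d = K^(24/3) = 0.273.

K_d ≈ 0.273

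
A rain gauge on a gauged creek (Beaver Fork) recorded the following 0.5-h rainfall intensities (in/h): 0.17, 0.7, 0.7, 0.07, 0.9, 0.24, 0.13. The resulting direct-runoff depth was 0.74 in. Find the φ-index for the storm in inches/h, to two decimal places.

Only the 3 blocks with intensity above φ contribute runoff: 0.7, 0.7, 0.9 in/h.
Σ(I−φ)·Δt = d  ⇒  (0.7+0.7+0.9 − 3φ)·0.5 = 0.74
φ = (2.300 − 0.74/0.5) / 3 = 0.27 in/h.

φ ≈ 0.27 in/h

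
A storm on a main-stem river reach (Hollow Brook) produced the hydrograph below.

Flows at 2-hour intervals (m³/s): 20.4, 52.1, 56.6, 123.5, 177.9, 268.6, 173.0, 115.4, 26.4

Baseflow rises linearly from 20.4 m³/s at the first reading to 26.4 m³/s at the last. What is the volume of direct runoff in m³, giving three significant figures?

V ≈ 5.78 × 10^6 m³

Direct-runoff ordinates (Q − Q_b): 0.00, 30.95, 34.70, 100.85, 154.50, 244.45, 148.10, 89.75, 0.00 m³/s.
ΣQ_DR = 803.3 m³/s.
With Δt = 2 h = 7200 s, V = ΣQ_DR · Δt = 803.3 × 7200 = 5.78 × 10^6 m³.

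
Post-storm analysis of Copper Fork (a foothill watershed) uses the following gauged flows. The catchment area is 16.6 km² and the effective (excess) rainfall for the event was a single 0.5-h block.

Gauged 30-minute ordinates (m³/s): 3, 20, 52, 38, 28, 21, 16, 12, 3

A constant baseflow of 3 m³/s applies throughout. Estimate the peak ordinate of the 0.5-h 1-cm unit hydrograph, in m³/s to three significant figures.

U_p ≈ 27.2 m³/s

Direct runoff: 0.0, 17.0, 49.0, 35.0, 25.0, 18.0, 13.0, 9.0, 0.0 m³/s; ΣQ_DR = 166.0 m³/s, peak = 49.0 m³/s.
Runoff depth d = ΣQ_DR·Δt / A = 166.0 × 1800 / (16.6 km²) = 18.00 mm.
The 1-cm UH is the DRH scaled by (10 mm)/d, so U_p = 49.0 × 10/18.00 = 27.2 m³/s.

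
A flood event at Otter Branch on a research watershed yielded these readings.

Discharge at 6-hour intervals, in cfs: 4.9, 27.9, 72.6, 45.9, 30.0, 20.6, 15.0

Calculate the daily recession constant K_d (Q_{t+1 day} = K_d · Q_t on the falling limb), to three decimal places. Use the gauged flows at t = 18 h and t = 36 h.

Between t = 18 h and t = 36 h the flow falls from 45.9 to 15.0 cfs over 3×6 h = 18 h.
Per-interval ratio K = (15.0/45.9)^(1/3) = 0.6888; K_d = K^(24/6) = 0.225.

K_d ≈ 0.225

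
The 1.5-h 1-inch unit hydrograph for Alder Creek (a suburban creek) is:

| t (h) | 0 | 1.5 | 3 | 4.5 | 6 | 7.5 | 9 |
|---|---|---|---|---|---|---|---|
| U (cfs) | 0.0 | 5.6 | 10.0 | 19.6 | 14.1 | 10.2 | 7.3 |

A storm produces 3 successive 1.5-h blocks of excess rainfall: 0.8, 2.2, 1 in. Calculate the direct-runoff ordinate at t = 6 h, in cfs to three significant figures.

By discrete convolution, Q_j = Σ (P_i / 1 in) · U_{j−i}.
At t = 6 h (j=4): Q = (0.8/1)·14.1 + (2.2/1)·19.6 + (1/1)·10.0 = 64.4 cfs.

Q ≈ 64.4 cfs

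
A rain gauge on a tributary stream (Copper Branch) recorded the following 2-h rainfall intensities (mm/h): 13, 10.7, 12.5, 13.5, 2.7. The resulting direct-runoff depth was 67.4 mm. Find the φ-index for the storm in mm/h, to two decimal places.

φ ≈ 4.00 mm/h

Only the 4 blocks with intensity above φ contribute runoff: 13, 10.7, 12.5, 13.5 mm/h.
Σ(I−φ)·Δt = d  ⇒  (13+10.7+12.5+13.5 − 4φ)·2 = 67.4
φ = (49.70 − 67.4/2) / 4 = 4.00 mm/h.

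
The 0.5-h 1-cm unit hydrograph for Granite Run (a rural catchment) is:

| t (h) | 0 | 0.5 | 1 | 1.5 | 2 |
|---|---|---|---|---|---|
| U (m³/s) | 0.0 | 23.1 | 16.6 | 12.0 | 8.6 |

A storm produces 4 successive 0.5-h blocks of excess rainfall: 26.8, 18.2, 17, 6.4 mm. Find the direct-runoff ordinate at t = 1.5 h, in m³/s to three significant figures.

By discrete convolution, Q_j = Σ (P_i / 10 mm) · U_{j−i}.
At t = 1.5 h (j=3): Q = (26.8/10)·12.0 + (18.2/10)·16.6 + (17/10)·23.1 + (6.4/10)·0.0 = 102 m³/s.

Q ≈ 102 m³/s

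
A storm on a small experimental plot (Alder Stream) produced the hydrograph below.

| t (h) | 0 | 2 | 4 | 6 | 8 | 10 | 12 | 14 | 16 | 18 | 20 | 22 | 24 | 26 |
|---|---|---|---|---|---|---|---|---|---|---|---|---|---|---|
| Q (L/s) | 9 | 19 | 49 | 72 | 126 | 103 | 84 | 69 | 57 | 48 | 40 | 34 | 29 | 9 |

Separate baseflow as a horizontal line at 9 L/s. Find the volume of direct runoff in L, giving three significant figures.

V ≈ 4.48 × 10^6 L

Direct-runoff ordinates (Q − Q_b): 0.0, 10.0, 40.0, 63.0, 117.0, 94.0, 75.0, 60.0, 48.0, 39.0, 31.0, 25.0, 20.0, 0.0 L/s.
ΣQ_DR = 622.0 L/s.
With Δt = 2 h = 7200 s, V = ΣQ_DR · Δt = 622.0 × 7200 = 4.48 × 10^6 L.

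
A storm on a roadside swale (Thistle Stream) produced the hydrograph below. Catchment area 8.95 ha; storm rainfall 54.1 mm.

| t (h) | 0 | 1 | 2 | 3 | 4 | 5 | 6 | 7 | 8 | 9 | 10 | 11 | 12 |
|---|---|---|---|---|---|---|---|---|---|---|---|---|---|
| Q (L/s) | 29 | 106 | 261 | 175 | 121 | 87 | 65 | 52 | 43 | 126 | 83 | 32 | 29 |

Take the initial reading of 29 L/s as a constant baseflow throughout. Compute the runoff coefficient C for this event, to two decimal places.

ΣQ_DR = 832.0 L/s; V = ΣQ_DR·Δt = 2.995 × 10^6 L.
Runoff depth d = V / A = 33.47 mm.
C = d / P = 33.47 / 54.1 = 0.62.

C ≈ 0.62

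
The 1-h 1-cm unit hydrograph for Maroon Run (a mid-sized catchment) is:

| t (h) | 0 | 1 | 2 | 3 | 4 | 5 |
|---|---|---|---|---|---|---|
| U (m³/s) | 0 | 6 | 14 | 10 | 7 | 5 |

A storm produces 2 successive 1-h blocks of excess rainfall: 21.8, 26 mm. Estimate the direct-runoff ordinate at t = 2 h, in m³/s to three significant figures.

By discrete convolution, Q_j = Σ (P_i / 10 mm) · U_{j−i}.
At t = 2 h (j=2): Q = (21.8/10)·14 + (26/10)·6 = 46.1 m³/s.

Q ≈ 46.1 m³/s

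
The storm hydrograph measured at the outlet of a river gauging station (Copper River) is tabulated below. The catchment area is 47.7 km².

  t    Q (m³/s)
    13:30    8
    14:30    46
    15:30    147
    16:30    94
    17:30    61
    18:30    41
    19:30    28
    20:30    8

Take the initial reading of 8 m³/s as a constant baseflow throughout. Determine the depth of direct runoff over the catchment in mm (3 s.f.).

Direct runoff: 0.0, 38.0, 139.0, 86.0, 53.0, 33.0, 20.0, 0.0 m³/s; ΣQ_DR = 369.0 m³/s.
V = ΣQ_DR · Δt = 369.0 × 3600 s = 1.328 × 10^6 m³.
Over A = 47.7 km², depth = V / A = 27.8 mm.

d ≈ 27.8 mm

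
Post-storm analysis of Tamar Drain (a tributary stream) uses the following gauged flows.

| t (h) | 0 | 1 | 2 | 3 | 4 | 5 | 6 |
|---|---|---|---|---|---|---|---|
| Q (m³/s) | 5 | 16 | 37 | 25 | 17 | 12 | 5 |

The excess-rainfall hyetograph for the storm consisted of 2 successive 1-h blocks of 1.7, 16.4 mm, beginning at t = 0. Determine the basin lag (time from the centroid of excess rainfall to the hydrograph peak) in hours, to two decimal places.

Centroid of excess rainfall: t_c = Σ P_i·t̄_i / ΣP_i = 1.4061 h (block centres at 0.5, 1.5 h).
Hydrograph peak occurs at t = 2 h, so basin lag t_L = 2 − 1.4061 = 0.59 h.

t_L ≈ 0.59 h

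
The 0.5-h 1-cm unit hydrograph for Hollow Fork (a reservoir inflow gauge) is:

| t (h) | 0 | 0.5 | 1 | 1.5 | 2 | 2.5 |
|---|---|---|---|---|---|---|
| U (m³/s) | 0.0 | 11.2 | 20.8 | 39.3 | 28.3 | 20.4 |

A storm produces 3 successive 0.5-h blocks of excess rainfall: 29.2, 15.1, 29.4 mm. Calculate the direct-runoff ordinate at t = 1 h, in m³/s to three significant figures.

Q ≈ 77.6 m³/s

By discrete convolution, Q_j = Σ (P_i / 10 mm) · U_{j−i}.
At t = 1 h (j=2): Q = (29.2/10)·20.8 + (15.1/10)·11.2 + (29.4/10)·0.0 = 77.6 m³/s.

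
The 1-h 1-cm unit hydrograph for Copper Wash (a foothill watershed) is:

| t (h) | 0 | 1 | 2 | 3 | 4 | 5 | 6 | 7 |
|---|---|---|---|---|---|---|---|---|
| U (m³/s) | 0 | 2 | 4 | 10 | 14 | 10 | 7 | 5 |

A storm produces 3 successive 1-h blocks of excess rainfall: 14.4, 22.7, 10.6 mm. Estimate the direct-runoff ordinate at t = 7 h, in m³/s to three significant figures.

By discrete convolution, Q_j = Σ (P_i / 10 mm) · U_{j−i}.
At t = 7 h (j=7): Q = (14.4/10)·5 + (22.7/10)·7 + (10.6/10)·10 = 33.7 m³/s.

Q ≈ 33.7 m³/s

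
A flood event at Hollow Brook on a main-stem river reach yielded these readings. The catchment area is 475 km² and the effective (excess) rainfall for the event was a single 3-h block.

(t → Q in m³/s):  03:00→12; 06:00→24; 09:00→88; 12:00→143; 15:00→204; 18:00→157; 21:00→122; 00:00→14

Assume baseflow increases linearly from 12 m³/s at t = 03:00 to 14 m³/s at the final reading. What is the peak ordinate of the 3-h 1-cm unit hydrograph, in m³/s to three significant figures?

Direct runoff: 0.00, 11.71, 75.43, 130.14, 190.86, 143.57, 108.29, 0.00 m³/s; ΣQ_DR = 660.0 m³/s, peak = 190.86 m³/s.
Runoff depth d = ΣQ_DR·Δt / A = 660.0 × 10800 / (475 km²) = 15.01 mm.
The 1-cm UH is the DRH scaled by (10 mm)/d, so U_p = 190.86 × 10/15.01 = 127 m³/s.

U_p ≈ 127 m³/s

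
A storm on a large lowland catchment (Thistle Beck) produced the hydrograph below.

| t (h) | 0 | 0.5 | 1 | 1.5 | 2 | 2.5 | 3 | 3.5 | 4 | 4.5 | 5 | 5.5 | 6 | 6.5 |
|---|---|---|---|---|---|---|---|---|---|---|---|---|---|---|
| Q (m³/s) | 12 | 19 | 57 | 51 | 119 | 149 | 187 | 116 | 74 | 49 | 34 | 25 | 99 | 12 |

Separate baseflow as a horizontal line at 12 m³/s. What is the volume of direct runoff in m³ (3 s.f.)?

Direct-runoff ordinates (Q − Q_b): 0.0, 7.0, 45.0, 39.0, 107.0, 137.0, 175.0, 104.0, 62.0, 37.0, 22.0, 13.0, 87.0, 0.0 m³/s.
ΣQ_DR = 835.0 m³/s.
With Δt = 0.5 h = 1800 s, V = ΣQ_DR · Δt = 835.0 × 1800 = 1.50 × 10^6 m³.

V ≈ 1.50 × 10^6 m³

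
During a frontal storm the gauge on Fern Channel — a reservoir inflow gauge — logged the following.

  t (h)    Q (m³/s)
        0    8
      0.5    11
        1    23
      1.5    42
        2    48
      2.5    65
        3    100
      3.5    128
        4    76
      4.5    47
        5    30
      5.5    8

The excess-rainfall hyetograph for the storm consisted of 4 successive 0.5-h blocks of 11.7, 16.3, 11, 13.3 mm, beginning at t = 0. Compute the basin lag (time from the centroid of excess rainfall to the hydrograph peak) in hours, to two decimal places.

Centroid of excess rainfall: t_c = Σ P_i·t̄_i / ΣP_i = 0.9976 h (block centres at 0.25, 0.75, 1.25, 1.75 h).
Hydrograph peak occurs at t = 3.5 h, so basin lag t_L = 3.5 − 0.9976 = 2.50 h.

t_L ≈ 2.50 h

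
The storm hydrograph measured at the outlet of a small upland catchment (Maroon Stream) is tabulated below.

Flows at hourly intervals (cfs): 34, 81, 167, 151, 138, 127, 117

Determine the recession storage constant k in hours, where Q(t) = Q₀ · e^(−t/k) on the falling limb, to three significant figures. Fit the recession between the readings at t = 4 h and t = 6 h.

On the falling limb, Q drops from 138 to 117 cfs between t = 4 h and t = 6 h (Δt = 2 h).
k = −Δt / ln(Q₂/Q₁) = −2 / ln(117/138) = 12.1 h.

k ≈ 12.1 h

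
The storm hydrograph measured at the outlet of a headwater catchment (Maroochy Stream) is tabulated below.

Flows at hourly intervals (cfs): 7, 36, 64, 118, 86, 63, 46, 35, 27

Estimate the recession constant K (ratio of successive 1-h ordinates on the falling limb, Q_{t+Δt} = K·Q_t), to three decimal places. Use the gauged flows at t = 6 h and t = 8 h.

K ≈ 0.766

Using the recession-limb readings at t = 6 h and t = 8 h: Q falls from 46 to 27 cfs over 2 intervals.
K = (Q₂/Q₁)^(1/2) = (27/46)^(1/2) = 0.766.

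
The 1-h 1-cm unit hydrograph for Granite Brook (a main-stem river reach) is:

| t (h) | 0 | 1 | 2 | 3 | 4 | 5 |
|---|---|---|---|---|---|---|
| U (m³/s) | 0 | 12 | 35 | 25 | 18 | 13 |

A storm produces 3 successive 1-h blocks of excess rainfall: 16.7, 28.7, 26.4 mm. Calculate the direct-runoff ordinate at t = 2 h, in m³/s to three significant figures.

By discrete convolution, Q_j = Σ (P_i / 10 mm) · U_{j−i}.
At t = 2 h (j=2): Q = (16.7/10)·35 + (28.7/10)·12 + (26.4/10)·0 = 92.9 m³/s.

Q ≈ 92.9 m³/s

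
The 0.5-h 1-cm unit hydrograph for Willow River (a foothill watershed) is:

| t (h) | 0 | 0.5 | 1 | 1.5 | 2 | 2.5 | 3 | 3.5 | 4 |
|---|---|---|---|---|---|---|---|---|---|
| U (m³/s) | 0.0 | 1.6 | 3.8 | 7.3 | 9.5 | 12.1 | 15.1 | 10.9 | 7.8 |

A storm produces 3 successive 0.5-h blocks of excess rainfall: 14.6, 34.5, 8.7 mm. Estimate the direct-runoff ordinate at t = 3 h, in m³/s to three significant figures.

By discrete convolution, Q_j = Σ (P_i / 10 mm) · U_{j−i}.
At t = 3 h (j=6): Q = (14.6/10)·15.1 + (34.5/10)·12.1 + (8.7/10)·9.5 = 72.1 m³/s.

Q ≈ 72.1 m³/s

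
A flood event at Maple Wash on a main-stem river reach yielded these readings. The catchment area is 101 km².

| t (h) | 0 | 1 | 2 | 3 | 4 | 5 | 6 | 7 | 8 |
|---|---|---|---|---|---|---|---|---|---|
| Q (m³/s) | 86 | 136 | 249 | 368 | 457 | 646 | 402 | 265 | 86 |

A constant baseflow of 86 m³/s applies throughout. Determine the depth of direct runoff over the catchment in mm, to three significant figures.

Direct runoff: 0.0, 50.0, 163.0, 282.0, 371.0, 560.0, 316.0, 179.0, 0.0 m³/s; ΣQ_DR = 1921 m³/s.
V = ΣQ_DR · Δt = 1921 × 3600 s = 6.916 × 10^6 m³.
Over A = 101 km², depth = V / A = 68.5 mm.

d ≈ 68.5 mm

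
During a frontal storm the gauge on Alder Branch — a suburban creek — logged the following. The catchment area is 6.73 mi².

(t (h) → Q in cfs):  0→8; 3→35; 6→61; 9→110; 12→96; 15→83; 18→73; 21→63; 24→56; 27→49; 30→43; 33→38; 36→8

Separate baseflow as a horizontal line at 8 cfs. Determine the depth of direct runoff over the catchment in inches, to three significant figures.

d ≈ 0.428 in

Direct runoff: 0.0, 27.0, 53.0, 102.0, 88.0, 75.0, 65.0, 55.0, 48.0, 41.0, 35.0, 30.0, 0.0 cfs; ΣQ_DR = 619.0 cfs.
V = ΣQ_DR · Δt = 619.0 × 10800 s = 6.685 × 10^6 ft³.
Over A = 6.73 mi², depth = V / A = 0.428 in.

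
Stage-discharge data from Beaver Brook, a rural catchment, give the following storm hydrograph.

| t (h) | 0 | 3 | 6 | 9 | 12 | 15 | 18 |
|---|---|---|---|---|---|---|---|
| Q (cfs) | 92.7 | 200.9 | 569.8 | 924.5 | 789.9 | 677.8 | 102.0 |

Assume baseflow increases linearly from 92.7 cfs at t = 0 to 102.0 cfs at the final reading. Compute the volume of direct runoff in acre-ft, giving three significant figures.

Direct-runoff ordinates (Q − Q_b): 0.00, 106.65, 474.00, 827.15, 691.00, 577.35, 0.00 cfs.
ΣQ_DR = 2676 cfs.
With Δt = 3 h = 10800 s, V = ΣQ_DR · Δt = 2676 × 10800 = 2.89 × 10^7 ft³ = 664 acre-ft.

V ≈ 664 acre-ft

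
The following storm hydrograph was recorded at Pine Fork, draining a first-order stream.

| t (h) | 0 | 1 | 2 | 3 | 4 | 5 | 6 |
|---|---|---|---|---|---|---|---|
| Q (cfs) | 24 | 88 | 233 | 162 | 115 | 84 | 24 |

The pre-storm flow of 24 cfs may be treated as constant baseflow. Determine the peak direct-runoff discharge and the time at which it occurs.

Subtracting baseflow gives direct-runoff ordinates: 0.0, 64.0, 209.0, 138.0, 91.0, 60.0, 0.0 cfs.
The maximum is 209.0 cfs, occurring at the reading for t = 2 h.

Q_p = 209.0 cfs at t = 2 h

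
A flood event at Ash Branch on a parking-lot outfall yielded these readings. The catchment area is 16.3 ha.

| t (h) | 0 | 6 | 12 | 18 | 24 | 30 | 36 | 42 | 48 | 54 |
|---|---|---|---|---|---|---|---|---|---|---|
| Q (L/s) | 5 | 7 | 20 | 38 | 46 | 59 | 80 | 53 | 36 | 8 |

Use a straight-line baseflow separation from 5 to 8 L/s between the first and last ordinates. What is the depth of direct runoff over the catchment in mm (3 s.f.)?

d ≈ 38.0 mm

Direct runoff: 0.00, 1.67, 14.33, 32.00, 39.67, 52.33, 73.00, 45.67, 28.33, 0.00 L/s; ΣQ_DR = 287.0 L/s.
V = ΣQ_DR · Δt = 287.0 × 21600 s = 6.199 × 10^6 L.
Over A = 16.3 ha, depth = V / A = 38.0 mm.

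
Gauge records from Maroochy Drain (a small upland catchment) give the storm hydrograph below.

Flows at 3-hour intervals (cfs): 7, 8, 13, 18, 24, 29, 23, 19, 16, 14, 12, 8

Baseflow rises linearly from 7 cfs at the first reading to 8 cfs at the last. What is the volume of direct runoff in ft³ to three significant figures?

Direct-runoff ordinates (Q − Q_b): 0.00, 0.91, 5.82, 10.73, 16.64, 21.55, 15.45, 11.36, 8.27, 6.18, 4.09, 0.00 cfs.
ΣQ_DR = 101.0 cfs.
With Δt = 3 h = 10800 s, V = ΣQ_DR · Δt = 101.0 × 10800 = 1.09 × 10^6 ft³.

V ≈ 1.09 × 10^6 ft³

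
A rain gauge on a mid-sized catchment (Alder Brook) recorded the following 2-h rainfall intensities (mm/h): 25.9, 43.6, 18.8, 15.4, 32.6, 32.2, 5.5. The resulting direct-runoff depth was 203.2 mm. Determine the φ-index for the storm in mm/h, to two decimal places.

Only the 6 blocks with intensity above φ contribute runoff: 25.9, 43.6, 18.8, 15.4, 32.6, 32.2 mm/h.
Σ(I−φ)·Δt = d  ⇒  (25.9+43.6+18.8+15.4+32.6+32.2 − 6φ)·2 = 203.2
φ = (168.5 − 203.2/2) / 6 = 11.15 mm/h.

φ ≈ 11.15 mm/h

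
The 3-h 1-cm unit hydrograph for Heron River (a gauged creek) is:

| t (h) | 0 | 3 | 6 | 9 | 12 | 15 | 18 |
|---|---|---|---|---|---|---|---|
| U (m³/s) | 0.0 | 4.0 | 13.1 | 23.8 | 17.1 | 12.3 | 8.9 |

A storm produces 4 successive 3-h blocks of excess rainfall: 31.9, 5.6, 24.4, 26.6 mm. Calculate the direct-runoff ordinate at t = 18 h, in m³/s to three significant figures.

By discrete convolution, Q_j = Σ (P_i / 10 mm) · U_{j−i}.
At t = 18 h (j=6): Q = (31.9/10)·8.9 + (5.6/10)·12.3 + (24.4/10)·17.1 + (26.6/10)·23.8 = 140 m³/s.

Q ≈ 140 m³/s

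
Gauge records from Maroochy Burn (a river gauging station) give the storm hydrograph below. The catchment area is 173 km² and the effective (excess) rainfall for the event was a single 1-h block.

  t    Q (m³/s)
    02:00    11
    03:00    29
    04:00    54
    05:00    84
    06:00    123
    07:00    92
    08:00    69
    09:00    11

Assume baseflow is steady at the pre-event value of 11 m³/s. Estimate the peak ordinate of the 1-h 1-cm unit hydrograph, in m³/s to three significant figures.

U_p ≈ 140 m³/s

Direct runoff: 0.0, 18.0, 43.0, 73.0, 112.0, 81.0, 58.0, 0.0 m³/s; ΣQ_DR = 385.0 m³/s, peak = 112.0 m³/s.
Runoff depth d = ΣQ_DR·Δt / A = 385.0 × 3600 / (173 km²) = 8.012 mm.
The 1-cm UH is the DRH scaled by (10 mm)/d, so U_p = 112.0 × 10/8.012 = 140 m³/s.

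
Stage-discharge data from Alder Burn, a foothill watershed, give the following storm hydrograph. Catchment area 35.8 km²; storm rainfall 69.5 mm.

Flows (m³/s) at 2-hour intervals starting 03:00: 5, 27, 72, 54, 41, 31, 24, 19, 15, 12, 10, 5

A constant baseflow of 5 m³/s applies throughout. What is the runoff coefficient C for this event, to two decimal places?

ΣQ_DR = 255.0 m³/s; V = ΣQ_DR·Δt = 1.836 × 10^6 m³.
Runoff depth d = V / A = 51.28 mm.
C = d / P = 51.28 / 69.5 = 0.74.

C ≈ 0.74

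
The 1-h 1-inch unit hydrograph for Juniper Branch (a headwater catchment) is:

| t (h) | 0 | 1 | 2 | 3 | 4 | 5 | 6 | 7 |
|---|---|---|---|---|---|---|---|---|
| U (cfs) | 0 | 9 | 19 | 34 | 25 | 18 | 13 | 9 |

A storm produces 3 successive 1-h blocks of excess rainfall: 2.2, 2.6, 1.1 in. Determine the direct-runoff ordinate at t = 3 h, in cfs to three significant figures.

Q ≈ 134 cfs

By discrete convolution, Q_j = Σ (P_i / 1 in) · U_{j−i}.
At t = 3 h (j=3): Q = (2.2/1)·34 + (2.6/1)·19 + (1.1/1)·9 = 134 cfs.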